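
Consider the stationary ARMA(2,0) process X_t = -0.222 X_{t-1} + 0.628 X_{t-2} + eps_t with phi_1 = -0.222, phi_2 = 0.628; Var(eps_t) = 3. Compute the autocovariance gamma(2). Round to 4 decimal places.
\gamma(2) = 5.8509

Multiply the model equation by X_{t-k} and take expectations. With theta_0 = psi_0 = 1 and psi_j the MA(infinity) weights, this gives
  gamma(k) - sum_i phi_i gamma(k-i) = c_k,
  c_k = sigma^2 * sum_{j=k..q} theta_j psi_{j-k}   (c_k = 0 for k > q),
using gamma(-m) = gamma(m).
Pure AR (q = 0): c_0 = sigma^2 = 3, c_k = 0 for k >= 1.
Equations for k = 0, 1, 2 (AR order 2, c_2 = 0):
  (E0) gamma(0) = phi_1 gamma(1) + phi_2 gamma(2) + c_0
  (E1) gamma(1) = phi_1 gamma(0) + phi_2 gamma(1) + c_1
  (E2) gamma(2) = phi_1 gamma(1) + phi_2 gamma(0)
From (E1): gamma(1) = A gamma(0) + B with
  A = phi_1 / (1 - phi_2) = -0.222 / 0.372 = -0.596774,   B = c_1 / (1 - phi_2) = 0 / 0.372 = 0.
Insert (E2) into (E0): gamma(0) (1 - phi_2^2) = phi_1 (1 + phi_2) gamma(1) + c_0.
  phi_1 (1 + phi_2) = (-0.222)(1.628) = -0.361416,   1 - phi_2^2 = 0.605616.
Replace gamma(1) by A gamma(0) + B and collect gamma(0):
  gamma(0) [0.605616 - (-0.361416)(-0.596774)] = c_0 = 3
  gamma(0) * 0.389932 = 3
  gamma(0) = 3 / 0.389932 = 7.693644.
  gamma(1) = A gamma(0) = (-0.596774)(7.693644) = -4.591368.
  gamma(2) = phi_1 gamma(1) + phi_2 gamma(0) = (-0.222)(-4.591368) + (0.628)(7.693644) = 5.850892.
Therefore gamma(2) = 5.8509 (to 4 decimal places).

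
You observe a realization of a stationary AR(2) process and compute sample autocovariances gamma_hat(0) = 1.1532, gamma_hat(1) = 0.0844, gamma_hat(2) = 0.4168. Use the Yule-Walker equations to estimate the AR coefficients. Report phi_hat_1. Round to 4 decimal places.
\hat\phi_{1} = 0.0470

The Yule-Walker equations for an AR(p) process read, in matrix form,
  Gamma_p phi = r_p,   with   (Gamma_p)_{ij} = gamma(|i - j|),
                       (r_p)_i = gamma(i),   i,j = 1..p.
Substitute the sample gammas (Toeplitz matrix and right-hand side of size 2):
  Gamma_p = [[1.1532, 0.0844], [0.0844, 1.1532]]
  r_p     = [0.0844, 0.4168]
Written out:
  1.1532 phi_1 + 0.0844 phi_2 = 0.0844
  0.0844 phi_1 + 1.1532 phi_2 = 0.4168
Solve by Cramer's rule:
  det = gamma(0)^2 - gamma(1)^2 = (1.1532)^2 - (0.0844)^2 = 1.32987024 - 0.00712336 = 1.32274688
  phi_hat_1 = [gamma(1) gamma(0) - gamma(1) gamma(2)] / det = [(0.0844)(1.1532) - (0.0844)(0.4168)] / 1.32274688 = 0.06215216 / 1.32274688 = 0.047
  phi_hat_2 = [gamma(0) gamma(2) - gamma(1)^2] / det = [(1.1532)(0.4168) - (0.0844)^2] / 1.32274688 = 0.4735304 / 1.32274688 = 0.358
So phi_hat = [0.0470, 0.3580].
Therefore phi_hat_1 = 0.0470.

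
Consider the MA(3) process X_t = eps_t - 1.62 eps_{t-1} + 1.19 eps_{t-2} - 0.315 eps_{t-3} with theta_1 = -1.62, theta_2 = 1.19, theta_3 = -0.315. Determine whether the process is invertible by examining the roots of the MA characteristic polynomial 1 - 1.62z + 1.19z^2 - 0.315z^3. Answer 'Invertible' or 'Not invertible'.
\text{Invertible}

The MA(q) characteristic polynomial is P(z) = 1 - 1.62z + 1.19z^2 - 0.315z^3.
Invertibility requires all roots to lie outside the unit circle, i.e. |z| > 1 for every root.
Degree 3: look for a simple real root z0 first, then factor out (1 - z/z0) and solve the remaining quadratic.
Testing z0 = 2: P(2) = 1 + (-1.62)(2) + (1.19)(2)^2 + (-0.315)(2)^3
  = 1 + (-3.24) + (4.76) + (-2.52) = 0.  So z_0 = 2 is a root, |z_0| = 2.
Divide out the factor (1 - 0.5 z) = (1 - z/z0) (since 1/z0 = 0.5):
  P(z) = (1 - 0.5 z)(1 + (-1.12) z + (0.63) z^2)
  [check: z-coef -1.12 - (0.5) = -1.62; z^2-coef 0.63 - (0.5)(-1.12) = 1.19; z^3-coef -(0.5)(0.63) = -0.315.]
Remaining roots from the quadratic factor 1 + (-1.12) z + (0.63) z^2:
  Set 1 + (-1.12) z + (0.63) z^2 = 0, i.e. a z^2 + b z + c = 0 with a = 0.63, b = -1.12, c = 1.
  Discriminant D = b^2 - 4ac = (-1.12)^2 - 4*(0.63)*1 = 1.2544 - (2.52) = -1.2656.
  D < 0, so the roots are the complex-conjugate pair z = (-b +/- i sqrt(-D)) / (2a) = 0.8889 +/- 0.8928i.
  For a conjugate pair |z|^2 = z * conj(z) = (product of roots) = c/a = 1/(0.63) = 1.587302, so |z| = sqrt(1.587302) = 1.2599 for both roots.
Moduli of all roots: 2.0000, 1.2599, 1.2599.
All moduli strictly greater than 1? Yes.
Verdict: Invertible.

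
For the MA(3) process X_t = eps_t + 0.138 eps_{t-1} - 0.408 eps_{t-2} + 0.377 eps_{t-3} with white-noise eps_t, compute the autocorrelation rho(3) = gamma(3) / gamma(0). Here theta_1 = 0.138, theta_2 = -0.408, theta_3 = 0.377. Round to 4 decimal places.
\rho(3) = 0.2840

For an MA(q) process with theta_0 = 1, the autocovariance is
  gamma(k) = sigma^2 * sum_{i=0..q-k} theta_i * theta_{i+k},
and rho(k) = gamma(k) / gamma(0). Sigma^2 cancels.
  numerator   = (1)*(0.377) = 0.377.
  denominator = (1)^2 + (0.138)^2 + (-0.408)^2 + (0.377)^2 = 1.327637.
  rho(3) = 0.377 / 1.327637 = 0.2840.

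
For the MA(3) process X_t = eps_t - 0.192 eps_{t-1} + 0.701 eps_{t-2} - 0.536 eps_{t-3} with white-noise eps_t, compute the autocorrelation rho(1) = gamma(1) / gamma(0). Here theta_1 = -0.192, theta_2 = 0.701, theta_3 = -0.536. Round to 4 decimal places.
\rho(1) = -0.3868

For an MA(q) process with theta_0 = 1, the autocovariance is
  gamma(k) = sigma^2 * sum_{i=0..q-k} theta_i * theta_{i+k},
and rho(k) = gamma(k) / gamma(0). Sigma^2 cancels.
  numerator   = (1)*(-0.192) + (-0.192)*(0.701) + (0.701)*(-0.536) = -0.702328.
  denominator = (1)^2 + (-0.192)^2 + (0.701)^2 + (-0.536)^2 = 1.815561.
  rho(1) = -0.702328 / 1.815561 = -0.3868.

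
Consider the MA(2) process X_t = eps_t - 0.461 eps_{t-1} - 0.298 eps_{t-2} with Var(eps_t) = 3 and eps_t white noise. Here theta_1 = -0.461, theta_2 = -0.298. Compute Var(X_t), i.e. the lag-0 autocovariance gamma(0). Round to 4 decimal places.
\gamma(0) = 3.9040

For an MA(q) process X_t = eps_t + sum_i theta_i eps_{t-i} with
Var(eps_t) = sigma^2, the variance is
  gamma(0) = sigma^2 * (1 + sum_i theta_i^2).
  sum_i theta_i^2 = (-0.461)^2 + (-0.298)^2 = 0.212521 + 0.088804 = 0.301325.
  gamma(0) = 3 * (1 + 0.301325) = 3 * 1.301325 = 3.903975, which rounds to 3.9040.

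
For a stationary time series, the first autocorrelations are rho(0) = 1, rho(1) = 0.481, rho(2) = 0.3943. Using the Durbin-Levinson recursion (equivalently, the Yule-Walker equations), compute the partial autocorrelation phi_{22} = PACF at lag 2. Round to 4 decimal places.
\phi_{22} = 0.2120

The PACF at lag k is phi_{kk}, the last component of the solution
to the Yule-Walker system G_k phi = r_k where
  (G_k)_{ij} = rho(|i - j|), (r_k)_i = rho(i), i,j = 1..k.
Equivalently, Durbin-Levinson gives phi_{kk} iteratively:
  phi_{11} = rho(1)
  phi_{kk} = [rho(k) - sum_{j=1..k-1} phi_{k-1,j} rho(k-j)]
            / [1 - sum_{j=1..k-1} phi_{k-1,j} rho(j)],
  phi_{k,j} = phi_{k-1,j} - phi_{kk} phi_{k-1,k-j},  j = 1..k-1.
Step k = 1:
  phi_11 = rho(1) = 0.481.
Step k = 2:
  phi_22 = [rho(2) - phi_11 rho(1)] / [1 - phi_11 rho(1)] = [0.3943 - (0.481)(0.481)] / [1 - (0.481)(0.481)]
         = 0.162939 / 0.768639 = 0.212.
Therefore phi_{22} = 0.2120.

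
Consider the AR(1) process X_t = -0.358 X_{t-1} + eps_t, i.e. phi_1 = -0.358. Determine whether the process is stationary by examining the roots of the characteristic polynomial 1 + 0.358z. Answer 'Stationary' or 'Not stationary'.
\text{Stationary}

The AR(p) characteristic polynomial is P(z) = 1 + 0.358z.
Stationarity requires all roots to lie outside the unit circle, i.e. |z| > 1 for every root.
This is linear in z: 1 + (0.358) z = 0  =>  z = -1/(0.358) = -2.793296,  |z| = 2.793296.
Moduli of all roots: 2.7933.
All moduli strictly greater than 1? Yes.
Verdict: Stationary.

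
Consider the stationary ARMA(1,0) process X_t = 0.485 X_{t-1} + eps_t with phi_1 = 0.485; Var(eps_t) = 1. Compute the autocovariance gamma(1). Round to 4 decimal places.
\gamma(1) = 0.6342

Multiply the model equation by X_{t-k} and take expectations. With theta_0 = psi_0 = 1 and psi_j the MA(infinity) weights, this gives
  gamma(k) - sum_i phi_i gamma(k-i) = c_k,
  c_k = sigma^2 * sum_{j=k..q} theta_j psi_{j-k}   (c_k = 0 for k > q),
using gamma(-m) = gamma(m).
Pure AR (q = 0): c_0 = sigma^2 = 1, c_k = 0 for k >= 1.
Equations for k = 0 and k = 1 (AR order 1):
  gamma(0) = phi_1 gamma(1) + c_0
  gamma(1) = phi_1 gamma(0) + c_1
Substituting the second into the first: gamma(0) (1 - phi_1^2) = c_0 + phi_1 c_1, so
  gamma(0) = c_0 / (1 - phi_1^2) = 1 / (1 - (0.485)^2) = 1 / 0.764775 = 1.307574.
  gamma(1) = phi_1 gamma(0) = (0.485)(1.307574) = 0.634173.
Therefore gamma(1) = 0.6342 (to 4 decimal places).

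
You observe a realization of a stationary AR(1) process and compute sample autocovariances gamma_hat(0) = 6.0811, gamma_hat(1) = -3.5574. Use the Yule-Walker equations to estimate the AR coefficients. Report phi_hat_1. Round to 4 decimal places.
\hat\phi_{1} = -0.5850

The Yule-Walker equations for an AR(p) process read, in matrix form,
  Gamma_p phi = r_p,   with   (Gamma_p)_{ij} = gamma(|i - j|),
                       (r_p)_i = gamma(i),   i,j = 1..p.
Substitute the sample gammas (Toeplitz matrix and right-hand side of size 1):
  Gamma_p = [[6.0811]]
  r_p     = [-3.5574]
With p = 1 this is the single equation gamma(0) phi_1 = gamma(1):
  phi_hat_1 = gamma(1) / gamma(0) = -3.5574 / 6.0811 = -0.5850.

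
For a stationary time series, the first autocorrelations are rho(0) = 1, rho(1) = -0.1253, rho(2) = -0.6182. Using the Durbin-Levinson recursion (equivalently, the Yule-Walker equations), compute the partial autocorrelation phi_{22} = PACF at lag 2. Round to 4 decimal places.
\phi_{22} = -0.6440

The PACF at lag k is phi_{kk}, the last component of the solution
to the Yule-Walker system G_k phi = r_k where
  (G_k)_{ij} = rho(|i - j|), (r_k)_i = rho(i), i,j = 1..k.
Equivalently, Durbin-Levinson gives phi_{kk} iteratively:
  phi_{11} = rho(1)
  phi_{kk} = [rho(k) - sum_{j=1..k-1} phi_{k-1,j} rho(k-j)]
            / [1 - sum_{j=1..k-1} phi_{k-1,j} rho(j)],
  phi_{k,j} = phi_{k-1,j} - phi_{kk} phi_{k-1,k-j},  j = 1..k-1.
Step k = 1:
  phi_11 = rho(1) = -0.1253.
Step k = 2:
  phi_22 = [rho(2) - phi_11 rho(1)] / [1 - phi_11 rho(1)] = [-0.6182 - (-0.1253)(-0.1253)] / [1 - (-0.1253)(-0.1253)]
         = -0.63390009 / 0.98429991 = -0.644.
Therefore phi_{22} = -0.6440.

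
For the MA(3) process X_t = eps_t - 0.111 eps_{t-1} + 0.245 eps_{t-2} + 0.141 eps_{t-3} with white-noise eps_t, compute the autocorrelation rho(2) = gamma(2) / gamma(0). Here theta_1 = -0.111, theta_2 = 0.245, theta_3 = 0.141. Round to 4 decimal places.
\rho(2) = 0.2100

For an MA(q) process with theta_0 = 1, the autocovariance is
  gamma(k) = sigma^2 * sum_{i=0..q-k} theta_i * theta_{i+k},
and rho(k) = gamma(k) / gamma(0). Sigma^2 cancels.
  numerator   = (1)*(0.245) + (-0.111)*(0.141) = 0.229349.
  denominator = (1)^2 + (-0.111)^2 + (0.245)^2 + (0.141)^2 = 1.092227.
  rho(2) = 0.229349 / 1.092227 = 0.2100.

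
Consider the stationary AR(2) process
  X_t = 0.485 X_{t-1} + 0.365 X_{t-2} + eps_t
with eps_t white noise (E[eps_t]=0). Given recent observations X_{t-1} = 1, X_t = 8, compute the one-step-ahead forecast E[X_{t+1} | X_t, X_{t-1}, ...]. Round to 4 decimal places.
E[X_{t+1} \mid \mathcal F_t] = 4.2450

For an AR(p) model X_t = c + sum_i phi_i X_{t-i} + eps_t, the
one-step-ahead conditional mean is
  E[X_{t+1} | X_t, ...] = c + sum_i phi_i X_{t+1-i}.
Substitute known values:
  E[X_{t+1} | ...] = (0.485) * (8) + (0.365) * (1)
                   = 4.2450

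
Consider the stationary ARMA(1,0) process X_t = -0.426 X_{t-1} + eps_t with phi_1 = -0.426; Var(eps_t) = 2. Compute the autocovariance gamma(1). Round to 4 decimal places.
\gamma(1) = -1.0409

Multiply the model equation by X_{t-k} and take expectations. With theta_0 = psi_0 = 1 and psi_j the MA(infinity) weights, this gives
  gamma(k) - sum_i phi_i gamma(k-i) = c_k,
  c_k = sigma^2 * sum_{j=k..q} theta_j psi_{j-k}   (c_k = 0 for k > q),
using gamma(-m) = gamma(m).
Pure AR (q = 0): c_0 = sigma^2 = 2, c_k = 0 for k >= 1.
Equations for k = 0 and k = 1 (AR order 1):
  gamma(0) = phi_1 gamma(1) + c_0
  gamma(1) = phi_1 gamma(0) + c_1
Substituting the second into the first: gamma(0) (1 - phi_1^2) = c_0 + phi_1 c_1, so
  gamma(0) = c_0 / (1 - phi_1^2) = 2 / (1 - (-0.426)^2) = 2 / 0.818524 = 2.443423.
  gamma(1) = phi_1 gamma(0) = (-0.426)(2.443423) = -1.040898.
Therefore gamma(1) = -1.0409 (to 4 decimal places).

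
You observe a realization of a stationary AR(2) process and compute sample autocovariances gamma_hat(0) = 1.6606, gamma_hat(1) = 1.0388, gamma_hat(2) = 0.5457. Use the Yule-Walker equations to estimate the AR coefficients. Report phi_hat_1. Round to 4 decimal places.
\hat\phi_{1} = 0.6900

The Yule-Walker equations for an AR(p) process read, in matrix form,
  Gamma_p phi = r_p,   with   (Gamma_p)_{ij} = gamma(|i - j|),
                       (r_p)_i = gamma(i),   i,j = 1..p.
Substitute the sample gammas (Toeplitz matrix and right-hand side of size 2):
  Gamma_p = [[1.6606, 1.0388], [1.0388, 1.6606]]
  r_p     = [1.0388, 0.5457]
Written out:
  1.6606 phi_1 + 1.0388 phi_2 = 1.0388
  1.0388 phi_1 + 1.6606 phi_2 = 0.5457
Solve by Cramer's rule:
  det = gamma(0)^2 - gamma(1)^2 = (1.6606)^2 - (1.0388)^2 = 2.75759236 - 1.07910544 = 1.67848692
  phi_hat_1 = [gamma(1) gamma(0) - gamma(1) gamma(2)] / det = [(1.0388)(1.6606) - (1.0388)(0.5457)] / 1.67848692 = 1.15815812 / 1.67848692 = 0.69
  phi_hat_2 = [gamma(0) gamma(2) - gamma(1)^2] / det = [(1.6606)(0.5457) - (1.0388)^2] / 1.67848692 = -0.17291602 / 1.67848692 = -0.103
So phi_hat = [0.6900, -0.1030].
Therefore phi_hat_1 = 0.6900.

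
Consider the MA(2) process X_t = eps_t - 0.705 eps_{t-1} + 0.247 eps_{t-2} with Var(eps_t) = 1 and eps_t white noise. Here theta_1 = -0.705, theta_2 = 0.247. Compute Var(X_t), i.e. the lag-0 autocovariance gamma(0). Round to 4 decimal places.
\gamma(0) = 1.5580

For an MA(q) process X_t = eps_t + sum_i theta_i eps_{t-i} with
Var(eps_t) = sigma^2, the variance is
  gamma(0) = sigma^2 * (1 + sum_i theta_i^2).
  sum_i theta_i^2 = (-0.705)^2 + (0.247)^2 = 0.497025 + 0.061009 = 0.558034.
  gamma(0) = 1 * (1 + 0.558034) = 1 * 1.558034 = 1.558034, which rounds to 1.5580.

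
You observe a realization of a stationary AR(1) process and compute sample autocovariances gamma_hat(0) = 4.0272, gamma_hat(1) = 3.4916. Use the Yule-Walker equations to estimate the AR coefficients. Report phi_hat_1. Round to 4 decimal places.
\hat\phi_{1} = 0.8670

The Yule-Walker equations for an AR(p) process read, in matrix form,
  Gamma_p phi = r_p,   with   (Gamma_p)_{ij} = gamma(|i - j|),
                       (r_p)_i = gamma(i),   i,j = 1..p.
Substitute the sample gammas (Toeplitz matrix and right-hand side of size 1):
  Gamma_p = [[4.0272]]
  r_p     = [3.4916]
With p = 1 this is the single equation gamma(0) phi_1 = gamma(1):
  phi_hat_1 = gamma(1) / gamma(0) = 3.4916 / 4.0272 = 0.8670.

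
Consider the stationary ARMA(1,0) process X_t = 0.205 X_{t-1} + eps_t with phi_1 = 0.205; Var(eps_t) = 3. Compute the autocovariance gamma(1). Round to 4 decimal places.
\gamma(1) = 0.6420

Multiply the model equation by X_{t-k} and take expectations. With theta_0 = psi_0 = 1 and psi_j the MA(infinity) weights, this gives
  gamma(k) - sum_i phi_i gamma(k-i) = c_k,
  c_k = sigma^2 * sum_{j=k..q} theta_j psi_{j-k}   (c_k = 0 for k > q),
using gamma(-m) = gamma(m).
Pure AR (q = 0): c_0 = sigma^2 = 3, c_k = 0 for k >= 1.
Equations for k = 0 and k = 1 (AR order 1):
  gamma(0) = phi_1 gamma(1) + c_0
  gamma(1) = phi_1 gamma(0) + c_1
Substituting the second into the first: gamma(0) (1 - phi_1^2) = c_0 + phi_1 c_1, so
  gamma(0) = c_0 / (1 - phi_1^2) = 3 / (1 - (0.205)^2) = 3 / 0.957975 = 3.131606.
  gamma(1) = phi_1 gamma(0) = (0.205)(3.131606) = 0.641979.
Therefore gamma(1) = 0.6420 (to 4 decimal places).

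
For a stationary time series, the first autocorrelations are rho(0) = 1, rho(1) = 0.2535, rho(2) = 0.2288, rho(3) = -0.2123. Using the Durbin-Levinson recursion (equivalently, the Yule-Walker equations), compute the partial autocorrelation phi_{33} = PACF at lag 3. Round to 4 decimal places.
\phi_{33} = -0.3360

The PACF at lag k is phi_{kk}, the last component of the solution
to the Yule-Walker system G_k phi = r_k where
  (G_k)_{ij} = rho(|i - j|), (r_k)_i = rho(i), i,j = 1..k.
Equivalently, Durbin-Levinson gives phi_{kk} iteratively:
  phi_{11} = rho(1)
  phi_{kk} = [rho(k) - sum_{j=1..k-1} phi_{k-1,j} rho(k-j)]
            / [1 - sum_{j=1..k-1} phi_{k-1,j} rho(j)],
  phi_{k,j} = phi_{k-1,j} - phi_{kk} phi_{k-1,k-j},  j = 1..k-1.
Step k = 1:
  phi_11 = rho(1) = 0.2535.
Step k = 2:
  phi_22 = [rho(2) - phi_11 rho(1)] / [1 - phi_11 rho(1)] = [0.2288 - (0.2535)(0.2535)] / [1 - (0.2535)(0.2535)]
         = 0.16453775 / 0.93573775 = 0.175837.
  Update: phi_21 = phi_11 - phi_22 phi_11 = 0.2535 - (0.175837)(0.2535) = 0.208925.
Step k = 3:
  phi_33 = [rho(3) - phi_21 rho(2) - phi_22 rho(1)] / [1 - phi_21 rho(1) - phi_22 rho(2)]
    numerator   = -0.2123 - (0.208925)(0.2288) - (0.175837)(0.2535) = -0.30467688
    denominator = 1 - (0.208925)(0.2535) - (0.175837)(0.2288) = 0.90680585
  phi_33 = -0.30467688 / 0.90680585 = -0.336.
Therefore phi_{33} = -0.3360.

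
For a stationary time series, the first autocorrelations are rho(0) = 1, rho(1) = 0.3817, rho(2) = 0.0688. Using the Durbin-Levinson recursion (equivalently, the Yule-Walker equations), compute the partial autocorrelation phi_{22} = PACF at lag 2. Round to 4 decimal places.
\phi_{22} = -0.0900

The PACF at lag k is phi_{kk}, the last component of the solution
to the Yule-Walker system G_k phi = r_k where
  (G_k)_{ij} = rho(|i - j|), (r_k)_i = rho(i), i,j = 1..k.
Equivalently, Durbin-Levinson gives phi_{kk} iteratively:
  phi_{11} = rho(1)
  phi_{kk} = [rho(k) - sum_{j=1..k-1} phi_{k-1,j} rho(k-j)]
            / [1 - sum_{j=1..k-1} phi_{k-1,j} rho(j)],
  phi_{k,j} = phi_{k-1,j} - phi_{kk} phi_{k-1,k-j},  j = 1..k-1.
Step k = 1:
  phi_11 = rho(1) = 0.3817.
Step k = 2:
  phi_22 = [rho(2) - phi_11 rho(1)] / [1 - phi_11 rho(1)] = [0.0688 - (0.3817)(0.3817)] / [1 - (0.3817)(0.3817)]
         = -0.07689489 / 0.85430511 = -0.09.
Therefore phi_{22} = -0.0900.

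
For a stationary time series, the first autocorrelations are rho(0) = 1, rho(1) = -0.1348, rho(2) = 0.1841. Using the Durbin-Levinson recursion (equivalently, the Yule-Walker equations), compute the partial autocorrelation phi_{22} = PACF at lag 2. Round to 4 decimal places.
\phi_{22} = 0.1690

The PACF at lag k is phi_{kk}, the last component of the solution
to the Yule-Walker system G_k phi = r_k where
  (G_k)_{ij} = rho(|i - j|), (r_k)_i = rho(i), i,j = 1..k.
Equivalently, Durbin-Levinson gives phi_{kk} iteratively:
  phi_{11} = rho(1)
  phi_{kk} = [rho(k) - sum_{j=1..k-1} phi_{k-1,j} rho(k-j)]
            / [1 - sum_{j=1..k-1} phi_{k-1,j} rho(j)],
  phi_{k,j} = phi_{k-1,j} - phi_{kk} phi_{k-1,k-j},  j = 1..k-1.
Step k = 1:
  phi_11 = rho(1) = -0.1348.
Step k = 2:
  phi_22 = [rho(2) - phi_11 rho(1)] / [1 - phi_11 rho(1)] = [0.1841 - (-0.1348)(-0.1348)] / [1 - (-0.1348)(-0.1348)]
         = 0.16592896 / 0.98182896 = 0.169.
Therefore phi_{22} = 0.1690.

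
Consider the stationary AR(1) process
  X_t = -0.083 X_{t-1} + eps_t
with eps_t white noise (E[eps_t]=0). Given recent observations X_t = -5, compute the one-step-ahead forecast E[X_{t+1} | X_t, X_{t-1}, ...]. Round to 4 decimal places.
E[X_{t+1} \mid \mathcal F_t] = 0.4150

For an AR(p) model X_t = c + sum_i phi_i X_{t-i} + eps_t, the
one-step-ahead conditional mean is
  E[X_{t+1} | X_t, ...] = c + sum_i phi_i X_{t+1-i}.
Substitute known values:
  E[X_{t+1} | ...] = (-0.083) * (-5)
                   = 0.4150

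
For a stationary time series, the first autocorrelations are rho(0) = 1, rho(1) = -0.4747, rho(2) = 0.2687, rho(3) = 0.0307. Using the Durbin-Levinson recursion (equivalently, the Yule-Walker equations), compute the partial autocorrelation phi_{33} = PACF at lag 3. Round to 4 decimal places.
\phi_{33} = 0.2301

The PACF at lag k is phi_{kk}, the last component of the solution
to the Yule-Walker system G_k phi = r_k where
  (G_k)_{ij} = rho(|i - j|), (r_k)_i = rho(i), i,j = 1..k.
Equivalently, Durbin-Levinson gives phi_{kk} iteratively:
  phi_{11} = rho(1)
  phi_{kk} = [rho(k) - sum_{j=1..k-1} phi_{k-1,j} rho(k-j)]
            / [1 - sum_{j=1..k-1} phi_{k-1,j} rho(j)],
  phi_{k,j} = phi_{k-1,j} - phi_{kk} phi_{k-1,k-j},  j = 1..k-1.
Step k = 1:
  phi_11 = rho(1) = -0.4747.
Step k = 2:
  phi_22 = [rho(2) - phi_11 rho(1)] / [1 - phi_11 rho(1)] = [0.2687 - (-0.4747)(-0.4747)] / [1 - (-0.4747)(-0.4747)]
         = 0.04335991 / 0.77465991 = 0.055973.
  Update: phi_21 = phi_11 - phi_22 phi_11 = -0.4747 - (0.055973)(-0.4747) = -0.44813.
Step k = 3:
  phi_33 = [rho(3) - phi_21 rho(2) - phi_22 rho(1)] / [1 - phi_21 rho(1) - phi_22 rho(2)]
    numerator   = 0.0307 - (-0.44813)(0.2687) - (0.055973)(-0.4747) = 0.17768275
    denominator = 1 - (-0.44813)(-0.4747) - (0.055973)(0.2687) = 0.77223293
  phi_33 = 0.17768275 / 0.77223293 = 0.2301.
Therefore phi_{33} = 0.2301.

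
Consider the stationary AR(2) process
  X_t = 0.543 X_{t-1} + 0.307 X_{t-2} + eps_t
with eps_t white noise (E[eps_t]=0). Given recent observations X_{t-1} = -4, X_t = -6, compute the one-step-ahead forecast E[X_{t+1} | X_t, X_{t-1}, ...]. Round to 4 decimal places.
E[X_{t+1} \mid \mathcal F_t] = -4.4860

For an AR(p) model X_t = c + sum_i phi_i X_{t-i} + eps_t, the
one-step-ahead conditional mean is
  E[X_{t+1} | X_t, ...] = c + sum_i phi_i X_{t+1-i}.
Substitute known values:
  E[X_{t+1} | ...] = (0.543) * (-6) + (0.307) * (-4)
                   = -4.4860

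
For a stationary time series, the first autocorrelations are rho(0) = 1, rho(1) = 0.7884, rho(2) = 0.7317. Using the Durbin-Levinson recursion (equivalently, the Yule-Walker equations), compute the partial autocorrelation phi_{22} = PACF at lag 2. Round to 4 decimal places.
\phi_{22} = 0.2910

The PACF at lag k is phi_{kk}, the last component of the solution
to the Yule-Walker system G_k phi = r_k where
  (G_k)_{ij} = rho(|i - j|), (r_k)_i = rho(i), i,j = 1..k.
Equivalently, Durbin-Levinson gives phi_{kk} iteratively:
  phi_{11} = rho(1)
  phi_{kk} = [rho(k) - sum_{j=1..k-1} phi_{k-1,j} rho(k-j)]
            / [1 - sum_{j=1..k-1} phi_{k-1,j} rho(j)],
  phi_{k,j} = phi_{k-1,j} - phi_{kk} phi_{k-1,k-j},  j = 1..k-1.
Step k = 1:
  phi_11 = rho(1) = 0.7884.
Step k = 2:
  phi_22 = [rho(2) - phi_11 rho(1)] / [1 - phi_11 rho(1)] = [0.7317 - (0.7884)(0.7884)] / [1 - (0.7884)(0.7884)]
         = 0.11012544 / 0.37842544 = 0.291.
Therefore phi_{22} = 0.2910.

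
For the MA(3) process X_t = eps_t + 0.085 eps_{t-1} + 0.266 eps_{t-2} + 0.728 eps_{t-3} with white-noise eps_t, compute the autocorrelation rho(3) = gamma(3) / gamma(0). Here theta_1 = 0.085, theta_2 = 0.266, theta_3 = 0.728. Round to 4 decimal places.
\rho(3) = 0.4527

For an MA(q) process with theta_0 = 1, the autocovariance is
  gamma(k) = sigma^2 * sum_{i=0..q-k} theta_i * theta_{i+k},
and rho(k) = gamma(k) / gamma(0). Sigma^2 cancels.
  numerator   = (1)*(0.728) = 0.728.
  denominator = (1)^2 + (0.085)^2 + (0.266)^2 + (0.728)^2 = 1.607965.
  rho(3) = 0.728 / 1.607965 = 0.4527.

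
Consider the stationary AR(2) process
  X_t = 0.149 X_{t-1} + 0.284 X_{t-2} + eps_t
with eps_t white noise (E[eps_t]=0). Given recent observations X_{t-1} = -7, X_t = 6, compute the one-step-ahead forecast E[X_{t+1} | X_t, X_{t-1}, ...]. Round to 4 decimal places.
E[X_{t+1} \mid \mathcal F_t] = -1.0940

For an AR(p) model X_t = c + sum_i phi_i X_{t-i} + eps_t, the
one-step-ahead conditional mean is
  E[X_{t+1} | X_t, ...] = c + sum_i phi_i X_{t+1-i}.
Substitute known values:
  E[X_{t+1} | ...] = (0.149) * (6) + (0.284) * (-7)
                   = -1.0940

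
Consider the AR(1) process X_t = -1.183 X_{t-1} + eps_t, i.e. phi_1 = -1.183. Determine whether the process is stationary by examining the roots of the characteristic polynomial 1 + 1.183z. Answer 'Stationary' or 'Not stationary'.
\text{Not stationary}

The AR(p) characteristic polynomial is P(z) = 1 + 1.183z.
Stationarity requires all roots to lie outside the unit circle, i.e. |z| > 1 for every root.
This is linear in z: 1 + (1.183) z = 0  =>  z = -1/(1.183) = -0.845309,  |z| = 0.845309.
Moduli of all roots: 0.8453.
All moduli strictly greater than 1? No.
Verdict: Not stationary.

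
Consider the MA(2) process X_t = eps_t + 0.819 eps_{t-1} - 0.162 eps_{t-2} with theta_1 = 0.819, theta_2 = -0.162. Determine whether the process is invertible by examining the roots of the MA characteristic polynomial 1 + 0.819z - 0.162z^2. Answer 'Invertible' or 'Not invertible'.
\text{Invertible}

The MA(q) characteristic polynomial is P(z) = 1 + 0.819z - 0.162z^2.
Invertibility requires all roots to lie outside the unit circle, i.e. |z| > 1 for every root.
Set 1 + (0.819) z + (-0.162) z^2 = 0, i.e. a z^2 + b z + c = 0 with a = -0.162, b = 0.819, c = 1.
Discriminant D = b^2 - 4ac = (0.819)^2 - 4*(-0.162)*1 = 0.670761 - (-0.648) = 1.318761.
D >= 0, so the roots are real: z = (-b +/- sqrt(D)) / (2a) = (-0.819 +/- 1.148373) / (-0.324).
  z_1 = (-0.819 + 1.148373) / (-0.324) = -1.0166,   |z_1| = 1.0166.
  z_2 = (-0.819 - 1.148373) / (-0.324) = 6.0721,   |z_2| = 6.0721.
Moduli of all roots: 1.0166, 6.0721.
All moduli strictly greater than 1? Yes.
Verdict: Invertible.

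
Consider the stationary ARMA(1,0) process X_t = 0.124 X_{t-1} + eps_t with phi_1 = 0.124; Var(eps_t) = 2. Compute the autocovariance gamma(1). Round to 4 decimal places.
\gamma(1) = 0.2519

Multiply the model equation by X_{t-k} and take expectations. With theta_0 = psi_0 = 1 and psi_j the MA(infinity) weights, this gives
  gamma(k) - sum_i phi_i gamma(k-i) = c_k,
  c_k = sigma^2 * sum_{j=k..q} theta_j psi_{j-k}   (c_k = 0 for k > q),
using gamma(-m) = gamma(m).
Pure AR (q = 0): c_0 = sigma^2 = 2, c_k = 0 for k >= 1.
Equations for k = 0 and k = 1 (AR order 1):
  gamma(0) = phi_1 gamma(1) + c_0
  gamma(1) = phi_1 gamma(0) + c_1
Substituting the second into the first: gamma(0) (1 - phi_1^2) = c_0 + phi_1 c_1, so
  gamma(0) = c_0 / (1 - phi_1^2) = 2 / (1 - (0.124)^2) = 2 / 0.984624 = 2.031232.
  gamma(1) = phi_1 gamma(0) = (0.124)(2.031232) = 0.251873.
Therefore gamma(1) = 0.2519 (to 4 decimal places).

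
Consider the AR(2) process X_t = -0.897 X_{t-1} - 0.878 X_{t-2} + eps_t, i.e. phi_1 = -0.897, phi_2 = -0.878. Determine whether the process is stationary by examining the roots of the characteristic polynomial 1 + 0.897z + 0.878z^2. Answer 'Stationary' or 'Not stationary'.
\text{Stationary}

The AR(p) characteristic polynomial is P(z) = 1 + 0.897z + 0.878z^2.
Stationarity requires all roots to lie outside the unit circle, i.e. |z| > 1 for every root.
Set 1 + (0.897) z + (0.878) z^2 = 0, i.e. a z^2 + b z + c = 0 with a = 0.878, b = 0.897, c = 1.
Discriminant D = b^2 - 4ac = (0.897)^2 - 4*(0.878)*1 = 0.804609 - (3.512) = -2.707391.
D < 0, so the roots are the complex-conjugate pair z = (-b +/- i sqrt(-D)) / (2a) = -0.5108 +/- 0.937i.
For a conjugate pair |z|^2 = z * conj(z) = (product of roots) = c/a = 1/(0.878) = 1.138952, so |z| = sqrt(1.138952) = 1.0672 for both roots.
Moduli of all roots: 1.0672, 1.0672.
All moduli strictly greater than 1? Yes.
Verdict: Stationary.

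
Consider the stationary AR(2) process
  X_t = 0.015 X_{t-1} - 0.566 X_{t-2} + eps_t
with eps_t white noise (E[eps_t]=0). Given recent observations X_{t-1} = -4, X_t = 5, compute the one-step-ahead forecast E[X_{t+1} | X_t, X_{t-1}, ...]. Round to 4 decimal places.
E[X_{t+1} \mid \mathcal F_t] = 2.3390

For an AR(p) model X_t = c + sum_i phi_i X_{t-i} + eps_t, the
one-step-ahead conditional mean is
  E[X_{t+1} | X_t, ...] = c + sum_i phi_i X_{t+1-i}.
Substitute known values:
  E[X_{t+1} | ...] = (0.015) * (5) + (-0.566) * (-4)
                   = 2.3390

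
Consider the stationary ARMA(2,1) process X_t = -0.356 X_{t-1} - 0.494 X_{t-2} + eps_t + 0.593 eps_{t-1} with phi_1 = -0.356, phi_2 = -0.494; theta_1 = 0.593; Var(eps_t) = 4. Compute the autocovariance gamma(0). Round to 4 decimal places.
\gamma(0) = 5.9971

Multiply the model equation by X_{t-k} and take expectations. With theta_0 = psi_0 = 1 and psi_j the MA(infinity) weights, this gives
  gamma(k) - sum_i phi_i gamma(k-i) = c_k,
  c_k = sigma^2 * sum_{j=k..q} theta_j psi_{j-k}   (c_k = 0 for k > q),
using gamma(-m) = gamma(m).
psi-weights needed (psi_j = theta_j + sum_i phi_i psi_{j-i}):
  psi_1 = theta_1 + phi_1 = 0.593 + (-0.356) = 0.237
Right-hand sides:
  c_0 = sigma^2 (1 + theta_1 psi_1) = 4 * (1 + (0.593)(0.237)) = 4 * 1.140541 = 4.562164
  c_1 = sigma^2 theta_1 = 4 * (0.593) = 2.372
  c_2 = 0
Equations for k = 0, 1, 2 (AR order 2, c_2 = 0):
  (E0) gamma(0) = phi_1 gamma(1) + phi_2 gamma(2) + c_0
  (E1) gamma(1) = phi_1 gamma(0) + phi_2 gamma(1) + c_1
  (E2) gamma(2) = phi_1 gamma(1) + phi_2 gamma(0)
From (E1): gamma(1) = A gamma(0) + B with
  A = phi_1 / (1 - phi_2) = -0.356 / 1.494 = -0.238286,   B = c_1 / (1 - phi_2) = 2.372 / 1.494 = 1.587684.
Insert (E2) into (E0): gamma(0) (1 - phi_2^2) = phi_1 (1 + phi_2) gamma(1) + c_0.
  phi_1 (1 + phi_2) = (-0.356)(0.506) = -0.180136,   1 - phi_2^2 = 0.755964.
Replace gamma(1) by A gamma(0) + B and collect gamma(0):
  gamma(0) [0.755964 - (-0.180136)(-0.238286)] = (-0.180136)(1.587684) + 4.562164
  gamma(0) * 0.71304 = 4.276165
  gamma(0) = 4.276165 / 0.71304 = 5.99709.
Therefore gamma(0) = 5.9971 (to 4 decimal places).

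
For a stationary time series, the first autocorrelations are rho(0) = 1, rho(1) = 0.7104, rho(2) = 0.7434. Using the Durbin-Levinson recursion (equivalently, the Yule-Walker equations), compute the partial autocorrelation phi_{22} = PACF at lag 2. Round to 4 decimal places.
\phi_{22} = 0.4820

The PACF at lag k is phi_{kk}, the last component of the solution
to the Yule-Walker system G_k phi = r_k where
  (G_k)_{ij} = rho(|i - j|), (r_k)_i = rho(i), i,j = 1..k.
Equivalently, Durbin-Levinson gives phi_{kk} iteratively:
  phi_{11} = rho(1)
  phi_{kk} = [rho(k) - sum_{j=1..k-1} phi_{k-1,j} rho(k-j)]
            / [1 - sum_{j=1..k-1} phi_{k-1,j} rho(j)],
  phi_{k,j} = phi_{k-1,j} - phi_{kk} phi_{k-1,k-j},  j = 1..k-1.
Step k = 1:
  phi_11 = rho(1) = 0.7104.
Step k = 2:
  phi_22 = [rho(2) - phi_11 rho(1)] / [1 - phi_11 rho(1)] = [0.7434 - (0.7104)(0.7104)] / [1 - (0.7104)(0.7104)]
         = 0.23873184 / 0.49533184 = 0.482.
Therefore phi_{22} = 0.4820.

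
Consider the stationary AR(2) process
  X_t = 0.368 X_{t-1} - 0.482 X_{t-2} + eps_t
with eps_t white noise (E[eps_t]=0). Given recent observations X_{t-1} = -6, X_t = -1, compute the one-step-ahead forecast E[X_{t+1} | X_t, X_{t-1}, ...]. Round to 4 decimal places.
E[X_{t+1} \mid \mathcal F_t] = 2.5240

For an AR(p) model X_t = c + sum_i phi_i X_{t-i} + eps_t, the
one-step-ahead conditional mean is
  E[X_{t+1} | X_t, ...] = c + sum_i phi_i X_{t+1-i}.
Substitute known values:
  E[X_{t+1} | ...] = (0.368) * (-1) + (-0.482) * (-6)
                   = 2.5240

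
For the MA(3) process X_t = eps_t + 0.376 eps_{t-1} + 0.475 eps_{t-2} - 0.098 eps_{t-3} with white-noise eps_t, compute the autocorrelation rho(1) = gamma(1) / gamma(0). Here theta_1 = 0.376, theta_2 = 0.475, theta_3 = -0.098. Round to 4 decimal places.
\rho(1) = 0.3691

For an MA(q) process with theta_0 = 1, the autocovariance is
  gamma(k) = sigma^2 * sum_{i=0..q-k} theta_i * theta_{i+k},
and rho(k) = gamma(k) / gamma(0). Sigma^2 cancels.
  numerator   = (1)*(0.376) + (0.376)*(0.475) + (0.475)*(-0.098) = 0.50805.
  denominator = (1)^2 + (0.376)^2 + (0.475)^2 + (-0.098)^2 = 1.376605.
  rho(1) = 0.50805 / 1.376605 = 0.3691.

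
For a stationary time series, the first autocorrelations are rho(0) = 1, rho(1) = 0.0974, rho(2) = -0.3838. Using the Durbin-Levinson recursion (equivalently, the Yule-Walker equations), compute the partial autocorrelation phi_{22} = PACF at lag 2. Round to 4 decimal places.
\phi_{22} = -0.3971

The PACF at lag k is phi_{kk}, the last component of the solution
to the Yule-Walker system G_k phi = r_k where
  (G_k)_{ij} = rho(|i - j|), (r_k)_i = rho(i), i,j = 1..k.
Equivalently, Durbin-Levinson gives phi_{kk} iteratively:
  phi_{11} = rho(1)
  phi_{kk} = [rho(k) - sum_{j=1..k-1} phi_{k-1,j} rho(k-j)]
            / [1 - sum_{j=1..k-1} phi_{k-1,j} rho(j)],
  phi_{k,j} = phi_{k-1,j} - phi_{kk} phi_{k-1,k-j},  j = 1..k-1.
Step k = 1:
  phi_11 = rho(1) = 0.0974.
Step k = 2:
  phi_22 = [rho(2) - phi_11 rho(1)] / [1 - phi_11 rho(1)] = [-0.3838 - (0.0974)(0.0974)] / [1 - (0.0974)(0.0974)]
         = -0.39328676 / 0.99051324 = -0.3971.
Therefore phi_{22} = -0.3971.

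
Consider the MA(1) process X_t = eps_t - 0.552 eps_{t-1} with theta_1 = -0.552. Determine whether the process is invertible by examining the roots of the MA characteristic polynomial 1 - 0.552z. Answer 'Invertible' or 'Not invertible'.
\text{Invertible}

The MA(q) characteristic polynomial is P(z) = 1 - 0.552z.
Invertibility requires all roots to lie outside the unit circle, i.e. |z| > 1 for every root.
This is linear in z: 1 + (-0.552) z = 0  =>  z = -1/(-0.552) = 1.811594,  |z| = 1.811594.
Moduli of all roots: 1.8116.
All moduli strictly greater than 1? Yes.
Verdict: Invertible.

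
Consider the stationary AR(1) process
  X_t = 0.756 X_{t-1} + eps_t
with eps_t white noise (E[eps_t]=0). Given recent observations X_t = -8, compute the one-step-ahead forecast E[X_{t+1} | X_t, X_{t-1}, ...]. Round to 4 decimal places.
E[X_{t+1} \mid \mathcal F_t] = -6.0480

For an AR(p) model X_t = c + sum_i phi_i X_{t-i} + eps_t, the
one-step-ahead conditional mean is
  E[X_{t+1} | X_t, ...] = c + sum_i phi_i X_{t+1-i}.
Substitute known values:
  E[X_{t+1} | ...] = (0.756) * (-8)
                   = -6.0480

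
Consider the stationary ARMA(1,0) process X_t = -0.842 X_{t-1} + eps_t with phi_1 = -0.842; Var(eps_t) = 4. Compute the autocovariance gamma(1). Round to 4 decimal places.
\gamma(1) = -11.5725

Multiply the model equation by X_{t-k} and take expectations. With theta_0 = psi_0 = 1 and psi_j the MA(infinity) weights, this gives
  gamma(k) - sum_i phi_i gamma(k-i) = c_k,
  c_k = sigma^2 * sum_{j=k..q} theta_j psi_{j-k}   (c_k = 0 for k > q),
using gamma(-m) = gamma(m).
Pure AR (q = 0): c_0 = sigma^2 = 4, c_k = 0 for k >= 1.
Equations for k = 0 and k = 1 (AR order 1):
  gamma(0) = phi_1 gamma(1) + c_0
  gamma(1) = phi_1 gamma(0) + c_1
Substituting the second into the first: gamma(0) (1 - phi_1^2) = c_0 + phi_1 c_1, so
  gamma(0) = c_0 / (1 - phi_1^2) = 4 / (1 - (-0.842)^2) = 4 / 0.291036 = 13.744004.
  gamma(1) = phi_1 gamma(0) = (-0.842)(13.744004) = -11.572452.
Therefore gamma(1) = -11.5725 (to 4 decimal places).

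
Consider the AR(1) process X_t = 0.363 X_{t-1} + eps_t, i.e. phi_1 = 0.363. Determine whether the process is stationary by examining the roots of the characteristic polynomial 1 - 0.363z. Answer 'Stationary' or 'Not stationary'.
\text{Stationary}

The AR(p) characteristic polynomial is P(z) = 1 - 0.363z.
Stationarity requires all roots to lie outside the unit circle, i.e. |z| > 1 for every root.
This is linear in z: 1 + (-0.363) z = 0  =>  z = -1/(-0.363) = 2.754821,  |z| = 2.754821.
Moduli of all roots: 2.7548.
All moduli strictly greater than 1? Yes.
Verdict: Stationary.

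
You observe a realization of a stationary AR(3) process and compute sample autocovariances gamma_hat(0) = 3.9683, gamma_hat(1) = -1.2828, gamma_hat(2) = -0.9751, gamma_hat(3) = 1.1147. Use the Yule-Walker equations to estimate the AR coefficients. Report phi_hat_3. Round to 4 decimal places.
\hat\phi_{3} = 0.0580

The Yule-Walker equations for an AR(p) process read, in matrix form,
  Gamma_p phi = r_p,   with   (Gamma_p)_{ij} = gamma(|i - j|),
                       (r_p)_i = gamma(i),   i,j = 1..p.
Substitute the sample gammas (Toeplitz matrix and right-hand side of size 3):
  Gamma_p = [[3.9683, -1.2828, -0.9751], [-1.2828, 3.9683, -1.2828], [-0.9751, -1.2828, 3.9683]]
  r_p     = [-1.2828, -0.9751, 1.1147]
Written out (R1..R3):
  (R1) 3.9683 phi_1 - 1.2828 phi_2 - 0.9751 phi_3 = -1.2828
  (R2) -1.2828 phi_1 + 3.9683 phi_2 - 1.2828 phi_3 = -0.9751
  (R3) -0.9751 phi_1 - 1.2828 phi_2 + 3.9683 phi_3 = 1.1147
Gaussian elimination:
  R2 <- R2 - (-1.2828/3.9683) R1 = R2 - (-0.323262) R1:  3.55362 phi_2 - 1.598013 phi_3 = -1.38978
  R3 <- R3 - (-0.9751/3.9683) R1 = R3 - (-0.245722) R1:  -1.598013 phi_2 + 3.728696 phi_3 = 0.799487
  R3 <- R3 - (-1.598013/3.55362) R2 = R3 - (-0.449686) R2:  3.010092 phi_3 = 0.174523
Back-substitution:
  phi_hat_3 = 0.174523 / 3.010092 = 0.057979
  phi_hat_2 = (-1.38978 - (-1.598013)(0.057979)) / 3.55362 = -0.365016
  phi_hat_1 = (-1.2828 - (-1.2828)(-0.365016) - (-0.9751)(0.057979)) / 3.9683 = -0.427011
So phi_hat = [-0.4270, -0.3650, 0.0580].
Therefore phi_hat_3 = 0.0580.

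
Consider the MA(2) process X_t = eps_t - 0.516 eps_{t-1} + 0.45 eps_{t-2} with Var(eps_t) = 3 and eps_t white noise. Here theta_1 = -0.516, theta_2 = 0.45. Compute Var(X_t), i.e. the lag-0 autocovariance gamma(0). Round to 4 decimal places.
\gamma(0) = 4.4063

For an MA(q) process X_t = eps_t + sum_i theta_i eps_{t-i} with
Var(eps_t) = sigma^2, the variance is
  gamma(0) = sigma^2 * (1 + sum_i theta_i^2).
  sum_i theta_i^2 = (-0.516)^2 + (0.45)^2 = 0.266256 + 0.2025 = 0.468756.
  gamma(0) = 3 * (1 + 0.468756) = 3 * 1.468756 = 4.406268, which rounds to 4.4063.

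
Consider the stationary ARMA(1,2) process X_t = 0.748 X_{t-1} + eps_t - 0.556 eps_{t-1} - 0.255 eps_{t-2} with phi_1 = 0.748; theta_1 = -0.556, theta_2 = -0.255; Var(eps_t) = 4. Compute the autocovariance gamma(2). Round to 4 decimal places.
\gamma(2) = -0.4465

Multiply the model equation by X_{t-k} and take expectations. With theta_0 = psi_0 = 1 and psi_j the MA(infinity) weights, this gives
  gamma(k) - sum_i phi_i gamma(k-i) = c_k,
  c_k = sigma^2 * sum_{j=k..q} theta_j psi_{j-k}   (c_k = 0 for k > q),
using gamma(-m) = gamma(m).
psi-weights needed (psi_j = theta_j + sum_i phi_i psi_{j-i}):
  psi_1 = theta_1 + phi_1 = -0.556 + (0.748) = 0.192
  psi_2 = theta_2 + phi_1 psi_1 = -0.255 + (0.748)(0.192) = -0.111384
Right-hand sides:
  c_0 = sigma^2 (1 + theta_1 psi_1 + theta_2 psi_2) = 4 * (1 + (-0.556)(0.192) + (-0.255)(-0.111384)) = 4 * 0.921651 = 3.686604
  c_1 = sigma^2 (theta_1 + theta_2 psi_1) = 4 * (-0.556 + (-0.255)(0.192)) = -2.41984
  c_2 = sigma^2 theta_2 = 4 * (-0.255) = -1.02
Equations for k = 0 and k = 1 (AR order 1):
  gamma(0) = phi_1 gamma(1) + c_0
  gamma(1) = phi_1 gamma(0) + c_1
Substituting the second into the first: gamma(0) (1 - phi_1^2) = c_0 + phi_1 c_1, so
  gamma(0) = (c_0 + phi_1 c_1) / (1 - phi_1^2) = (3.686604 + (0.748)(-2.41984)) / (1 - (0.748)^2) = 1.876563 / 0.440496 = 4.260114.
  gamma(1) = phi_1 gamma(0) + c_1 = (0.748)(4.260114) + (-2.41984) = 0.766726.
For k = 2: gamma(2) = phi_1 gamma(1) + c_2
  = (0.748)(0.766726) + (-1.02) = -0.446489.
Therefore gamma(2) = -0.4465 (to 4 decimal places).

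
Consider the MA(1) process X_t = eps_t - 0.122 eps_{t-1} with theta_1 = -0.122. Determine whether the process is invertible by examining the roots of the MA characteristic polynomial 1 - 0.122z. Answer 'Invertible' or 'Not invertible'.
\text{Invertible}

The MA(q) characteristic polynomial is P(z) = 1 - 0.122z.
Invertibility requires all roots to lie outside the unit circle, i.e. |z| > 1 for every root.
This is linear in z: 1 + (-0.122) z = 0  =>  z = -1/(-0.122) = 8.196721,  |z| = 8.196721.
Moduli of all roots: 8.1967.
All moduli strictly greater than 1? Yes.
Verdict: Invertible.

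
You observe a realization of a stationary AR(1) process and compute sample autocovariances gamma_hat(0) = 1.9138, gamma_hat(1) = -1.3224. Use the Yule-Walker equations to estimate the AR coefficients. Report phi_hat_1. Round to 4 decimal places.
\hat\phi_{1} = -0.6910

The Yule-Walker equations for an AR(p) process read, in matrix form,
  Gamma_p phi = r_p,   with   (Gamma_p)_{ij} = gamma(|i - j|),
                       (r_p)_i = gamma(i),   i,j = 1..p.
Substitute the sample gammas (Toeplitz matrix and right-hand side of size 1):
  Gamma_p = [[1.9138]]
  r_p     = [-1.3224]
With p = 1 this is the single equation gamma(0) phi_1 = gamma(1):
  phi_hat_1 = gamma(1) / gamma(0) = -1.3224 / 1.9138 = -0.6910.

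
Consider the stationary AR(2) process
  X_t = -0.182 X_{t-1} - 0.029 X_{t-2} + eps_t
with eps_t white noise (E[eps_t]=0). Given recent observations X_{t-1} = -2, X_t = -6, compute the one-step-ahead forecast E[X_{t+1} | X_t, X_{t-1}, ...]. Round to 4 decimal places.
E[X_{t+1} \mid \mathcal F_t] = 1.1500

For an AR(p) model X_t = c + sum_i phi_i X_{t-i} + eps_t, the
one-step-ahead conditional mean is
  E[X_{t+1} | X_t, ...] = c + sum_i phi_i X_{t+1-i}.
Substitute known values:
  E[X_{t+1} | ...] = (-0.182) * (-6) + (-0.029) * (-2)
                   = 1.1500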